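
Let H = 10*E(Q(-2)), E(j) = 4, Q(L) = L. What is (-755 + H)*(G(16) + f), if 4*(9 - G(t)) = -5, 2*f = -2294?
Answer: 3251105/4 ≈ 8.1278e+5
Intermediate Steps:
f = -1147 (f = (1/2)*(-2294) = -1147)
G(t) = 41/4 (G(t) = 9 - 1/4*(-5) = 9 + 5/4 = 41/4)
H = 40 (H = 10*4 = 40)
(-755 + H)*(G(16) + f) = (-755 + 40)*(41/4 - 1147) = -715*(-4547/4) = 3251105/4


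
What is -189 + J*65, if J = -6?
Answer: -579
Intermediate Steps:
-189 + J*65 = -189 - 6*65 = -189 - 390 = -579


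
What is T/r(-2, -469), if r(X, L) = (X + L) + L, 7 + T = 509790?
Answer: -509783/940 ≈ -542.32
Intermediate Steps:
T = 509783 (T = -7 + 509790 = 509783)
r(X, L) = X + 2*L (r(X, L) = (L + X) + L = X + 2*L)
T/r(-2, -469) = 509783/(-2 + 2*(-469)) = 509783/(-2 - 938) = 509783/(-940) = 509783*(-1/940) = -509783/940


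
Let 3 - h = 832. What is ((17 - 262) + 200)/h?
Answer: 45/829 ≈ 0.054282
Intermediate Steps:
h = -829 (h = 3 - 1*832 = 3 - 832 = -829)
((17 - 262) + 200)/h = ((17 - 262) + 200)/(-829) = (-245 + 200)*(-1/829) = -45*(-1/829) = 45/829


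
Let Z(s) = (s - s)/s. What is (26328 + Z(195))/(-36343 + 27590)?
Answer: -26328/8753 ≈ -3.0079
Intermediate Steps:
Z(s) = 0 (Z(s) = 0/s = 0)
(26328 + Z(195))/(-36343 + 27590) = (26328 + 0)/(-36343 + 27590) = 26328/(-8753) = 26328*(-1/8753) = -26328/8753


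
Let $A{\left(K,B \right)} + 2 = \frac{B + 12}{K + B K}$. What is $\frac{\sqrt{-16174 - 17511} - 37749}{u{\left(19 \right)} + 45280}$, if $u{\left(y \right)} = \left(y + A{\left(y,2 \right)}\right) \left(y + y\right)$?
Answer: $- \frac{113247}{137806} + \frac{3 i \sqrt{33685}}{137806} \approx -0.82179 + 0.0039955 i$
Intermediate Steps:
$A{\left(K,B \right)} = -2 + \frac{12 + B}{K + B K}$ ($A{\left(K,B \right)} = -2 + \frac{B + 12}{K + B K} = -2 + \frac{12 + B}{K + B K}$)
$u{\left(y \right)} = 2 y \left(y + \frac{14 - 6 y}{3 y}\right)$ ($u{\left(y \right)} = \left(y + \frac{12 + 2 - 2 y - 4 y}{y \left(1 + 2\right)}\right) \left(y + y\right) = \left(y + \frac{12 + 2 - 2 y - 4 y}{y 3}\right) 2 y = \left(y + \frac{1}{y} \frac{1}{3} \left(14 - 6 y\right)\right) 2 y = \left(y + \frac{14 - 6 y}{3 y}\right) 2 y = 2 y \left(y + \frac{14 - 6 y}{3 y}\right)$)
$\frac{\sqrt{-16174 - 17511} - 37749}{u{\left(19 \right)} + 45280} = \frac{\sqrt{-16174 - 17511} - 37749}{\left(\frac{28}{3} - 76 + 2 \cdot 19^{2}\right) + 45280} = \frac{\sqrt{-33685} - 37749}{\left(\frac{28}{3} - 76 + 2 \cdot 361\right) + 45280} = \frac{i \sqrt{33685} - 37749}{\left(\frac{28}{3} - 76 + 722\right) + 45280} = \frac{-37749 + i \sqrt{33685}}{\frac{1966}{3} + 45280} = \frac{-37749 + i \sqrt{33685}}{\frac{137806}{3}} = \left(-37749 + i \sqrt{33685}\right) \frac{3}{137806} = - \frac{113247}{137806} + \frac{3 i \sqrt{33685}}{137806}$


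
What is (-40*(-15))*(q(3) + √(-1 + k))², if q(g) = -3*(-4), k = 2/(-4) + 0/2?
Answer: 85500 + 7200*I*√6 ≈ 85500.0 + 17636.0*I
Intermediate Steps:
k = -½ (k = 2*(-¼) + 0*(½) = -½ + 0 = -½ ≈ -0.50000)
q(g) = 12
(-40*(-15))*(q(3) + √(-1 + k))² = (-40*(-15))*(12 + √(-1 - ½))² = 600*(12 + √(-3/2))² = 600*(12 + I*√6/2)²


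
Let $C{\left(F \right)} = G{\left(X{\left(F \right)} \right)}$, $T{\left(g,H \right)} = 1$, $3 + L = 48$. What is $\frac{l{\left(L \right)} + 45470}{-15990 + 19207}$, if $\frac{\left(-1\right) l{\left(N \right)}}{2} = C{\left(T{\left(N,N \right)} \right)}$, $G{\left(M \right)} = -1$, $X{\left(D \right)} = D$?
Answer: $\frac{45472}{3217} \approx 14.135$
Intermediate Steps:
$L = 45$ ($L = -3 + 48 = 45$)
$C{\left(F \right)} = -1$
$l{\left(N \right)} = 2$ ($l{\left(N \right)} = \left(-2\right) \left(-1\right) = 2$)
$\frac{l{\left(L \right)} + 45470}{-15990 + 19207} = \frac{2 + 45470}{-15990 + 19207} = \frac{45472}{3217}$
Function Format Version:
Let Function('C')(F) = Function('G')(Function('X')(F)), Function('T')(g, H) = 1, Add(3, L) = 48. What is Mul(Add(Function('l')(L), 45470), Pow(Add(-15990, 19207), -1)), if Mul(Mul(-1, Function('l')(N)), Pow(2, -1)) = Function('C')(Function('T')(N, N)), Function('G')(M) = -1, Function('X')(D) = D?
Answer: Rational(45472, 3217) ≈ 14.135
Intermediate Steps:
L = 45 (L = Add(-3, 48) = 45)
Function('C')(F) = -1
Function('l')(N) = 2 (Function('l')(N) = Mul(-2, -1) = 2)
Mul(Add(Function('l')(L), 45470), Pow(Add(-15990, 19207), -1)) = Mul(Add(2, 45470), Pow(Add(-15990, 19207), -1)) = Mul(45472, Pow(3217, -1)) = Mul(45472, Rational(1, 3217)) = Rational(45472, 3217)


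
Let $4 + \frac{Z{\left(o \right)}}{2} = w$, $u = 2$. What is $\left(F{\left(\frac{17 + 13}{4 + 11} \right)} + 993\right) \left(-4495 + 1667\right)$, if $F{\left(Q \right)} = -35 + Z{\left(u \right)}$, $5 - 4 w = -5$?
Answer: $-2700740$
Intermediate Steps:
$w = \frac{5}{2}$ ($w = \frac{5}{4} - - \frac{5}{4} = \frac{5}{4} + \frac{5}{4} = \frac{5}{2} \approx 2.5$)
$Z{\left(o \right)} = -3$ ($Z{\left(o \right)} = -8 + 2 \cdot \frac{5}{2} = -8 + 5 = -3$)
$F{\left(Q \right)} = -38$ ($F{\left(Q \right)} = -35 - 3 = -38$)
$\left(F{\left(\frac{17 + 13}{4 + 11} \right)} + 993\right) \left(-4495 + 1667\right) = \left(-38 + 993\right) \left(-4495 + 1667\right) = 955 \left(-2828\right) = -2700740$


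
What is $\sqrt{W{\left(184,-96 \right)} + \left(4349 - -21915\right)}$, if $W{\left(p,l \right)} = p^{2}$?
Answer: $6 \sqrt{1670} \approx 245.19$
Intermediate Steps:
$\sqrt{W{\left(184,-96 \right)} + \left(4349 - -21915\right)} = \sqrt{184^{2} + \left(4349 - -21915\right)} = \sqrt{33856 + \left(4349 + 21915\right)} = \sqrt{33856 + 26264} = \sqrt{60120} = 6 \sqrt{1670}$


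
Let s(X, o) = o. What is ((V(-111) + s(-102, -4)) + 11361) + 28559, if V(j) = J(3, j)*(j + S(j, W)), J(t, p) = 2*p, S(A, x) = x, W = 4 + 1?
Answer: 63448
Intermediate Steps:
W = 5
V(j) = 2*j*(5 + j) (V(j) = (2*j)*(j + 5) = (2*j)*(5 + j) = 2*j*(5 + j))
((V(-111) + s(-102, -4)) + 11361) + 28559 = ((2*(-111)*(5 - 111) - 4) + 11361) + 28559 = ((2*(-111)*(-106) - 4) + 11361) + 28559 = ((23532 - 4) + 11361) + 28559 = (23528 + 11361) + 28559 = 34889 + 28559 = 63448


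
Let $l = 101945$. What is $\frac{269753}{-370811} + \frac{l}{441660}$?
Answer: $- \frac{16267356517}{32754477252} \approx -0.49665$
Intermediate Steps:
$\frac{269753}{-370811} + \frac{l}{441660} = \frac{269753}{-370811} + \frac{101945}{441660} = 269753 \left(- \frac{1}{370811}\right) + 101945 \cdot \frac{1}{441660} = - \frac{269753}{370811} + \frac{20389}{88332} = - \frac{16267356517}{32754477252}$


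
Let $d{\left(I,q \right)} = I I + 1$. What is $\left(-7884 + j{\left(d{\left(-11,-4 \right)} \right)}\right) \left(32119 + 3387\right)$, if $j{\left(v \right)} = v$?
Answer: $-275597572$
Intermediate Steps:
$d{\left(I,q \right)} = 1 + I^{2}$ ($d{\left(I,q \right)} = I^{2} + 1 = 1 + I^{2}$)
$\left(-7884 + j{\left(d{\left(-11,-4 \right)} \right)}\right) \left(32119 + 3387\right) = \left(-7884 + \left(1 + \left(-11\right)^{2}\right)\right) \left(32119 + 3387\right) = \left(-7884 + \left(1 + 121\right)\right) 35506 = \left(-7884 + 122\right) 35506 = \left(-7762\right) 35506 = -275597572$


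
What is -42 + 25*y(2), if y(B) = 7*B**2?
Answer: 658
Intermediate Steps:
-42 + 25*y(2) = -42 + 25*(7*2**2) = -42 + 25*(7*4) = -42 + 25*28 = -42 + 700 = 658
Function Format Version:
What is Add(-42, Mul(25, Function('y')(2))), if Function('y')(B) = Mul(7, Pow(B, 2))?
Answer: 658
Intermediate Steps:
Add(-42, Mul(25, Function('y')(2))) = Add(-42, Mul(25, Mul(7, Pow(2, 2)))) = Add(-42, Mul(25, Mul(7, 4))) = Add(-42, Mul(25, 28)) = Add(-42, 700) = 658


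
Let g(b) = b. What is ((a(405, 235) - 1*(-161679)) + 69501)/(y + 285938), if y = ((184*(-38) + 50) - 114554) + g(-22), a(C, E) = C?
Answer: 46317/32884 ≈ 1.4085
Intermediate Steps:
y = -121518 (y = ((184*(-38) + 50) - 114554) - 22 = ((-6992 + 50) - 114554) - 22 = (-6942 - 114554) - 22 = -121496 - 22 = -121518)
((a(405, 235) - 1*(-161679)) + 69501)/(y + 285938) = ((405 - 1*(-161679)) + 69501)/(-121518 + 285938) = ((405 + 161679) + 69501)/164420 = (162084 + 69501)*(1/164420) = 231585*(1/164420) = 46317/32884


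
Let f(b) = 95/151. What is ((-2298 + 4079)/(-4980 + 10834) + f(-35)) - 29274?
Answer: -25876044335/883954 ≈ -29273.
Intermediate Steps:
f(b) = 95/151 (f(b) = 95*(1/151) = 95/151)
((-2298 + 4079)/(-4980 + 10834) + f(-35)) - 29274 = ((-2298 + 4079)/(-4980 + 10834) + 95/151) - 29274 = (1781/5854 + 95/151) - 29274 = 825061/883954 - 29274 = -25876044335/883954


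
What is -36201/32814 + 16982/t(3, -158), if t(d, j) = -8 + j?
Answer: -93876119/907854 ≈ -103.40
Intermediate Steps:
-36201/32814 + 16982/t(3, -158) = -36201/32814 + 16982/(-8 - 158) = -36201*1/32814 + 16982/(-166) = -12067/10938 + 16982*(-1/166) = -12067/10938 - 8491/83 = -93876119/907854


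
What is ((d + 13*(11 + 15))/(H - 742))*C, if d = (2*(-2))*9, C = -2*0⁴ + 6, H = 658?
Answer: -151/7 ≈ -21.571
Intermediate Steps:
C = 6 (C = -2*0 + 6 = 0 + 6 = 6)
d = -36 (d = -4*9 = -36)
((d + 13*(11 + 15))/(H - 742))*C = ((-36 + 13*(11 + 15))/(658 - 742))*6 = ((-36 + 13*26)/(-84))*6 = ((-36 + 338)*(-1/84))*6 = (302*(-1/84))*6 = -151/42*6 = -151/7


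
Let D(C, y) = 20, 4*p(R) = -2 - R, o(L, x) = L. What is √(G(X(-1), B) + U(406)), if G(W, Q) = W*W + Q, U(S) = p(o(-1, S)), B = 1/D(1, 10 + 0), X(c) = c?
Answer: 2*√5/5 ≈ 0.89443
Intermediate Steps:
p(R) = -½ - R/4 (p(R) = (-2 - R)/4 = -½ - R/4)
B = 1/20 ≈ 0.050000
U(S) = -¼ (U(S) = -½ - ¼*(-1) = -½ + ¼ = -¼)
G(W, Q) = Q + W² (G(W, Q) = W² + Q = Q + W²)
√(G(X(-1), B) + U(406)) = √((1/20 + (-1)²) - ¼) = √((1/20 + 1) - ¼) = √(21/20 - ¼) = √(⅘) = 2*√5/5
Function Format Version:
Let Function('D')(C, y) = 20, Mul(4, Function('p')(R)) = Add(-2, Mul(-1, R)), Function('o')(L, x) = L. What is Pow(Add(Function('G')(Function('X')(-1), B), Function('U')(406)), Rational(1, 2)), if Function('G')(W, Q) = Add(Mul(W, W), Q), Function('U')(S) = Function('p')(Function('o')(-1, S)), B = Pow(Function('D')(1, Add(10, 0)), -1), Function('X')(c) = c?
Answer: Mul(Rational(2, 5), Pow(5, Rational(1, 2))) ≈ 0.89443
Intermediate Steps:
Function('p')(R) = Add(Rational(-1, 2), Mul(Rational(-1, 4), R)) (Function('p')(R) = Mul(Rational(1, 4), Add(-2, Mul(-1, R))) = Add(Rational(-1, 2), Mul(Rational(-1, 4), R)))
B = Rational(1, 20) (B = Pow(20, -1) = Rational(1, 20) ≈ 0.050000)
Function('U')(S) = Rational(-1, 4) (Function('U')(S) = Add(Rational(-1, 2), Mul(Rational(-1, 4), -1)) = Add(Rational(-1, 2), Rational(1, 4)) = Rational(-1, 4))
Function('G')(W, Q) = Add(Q, Pow(W, 2)) (Function('G')(W, Q) = Add(Pow(W, 2), Q) = Add(Q, Pow(W, 2)))
Pow(Add(Function('G')(Function('X')(-1), B), Function('U')(406)), Rational(1, 2)) = Pow(Add(Add(Rational(1, 20), Pow(-1, 2)), Rational(-1, 4)), Rational(1, 2)) = Pow(Add(Add(Rational(1, 20), 1), Rational(-1, 4)), Rational(1, 2)) = Pow(Add(Rational(21, 20), Rational(-1, 4)), Rational(1, 2)) = Pow(Rational(4, 5), Rational(1, 2)) = Mul(Rational(2, 5), Pow(5, Rational(1, 2)))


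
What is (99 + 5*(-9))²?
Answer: 2916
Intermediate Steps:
(99 + 5*(-9))² = (99 - 45)² = 54² = 2916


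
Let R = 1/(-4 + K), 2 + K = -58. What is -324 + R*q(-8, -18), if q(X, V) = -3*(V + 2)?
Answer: -1299/4 ≈ -324.75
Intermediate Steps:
K = -60 (K = -2 - 58 = -60)
q(X, V) = -6 - 3*V (q(X, V) = -3*(2 + V) = -6 - 3*V)
R = -1/64 (R = 1/(-4 - 60) = 1/(-64) = -1/64 ≈ -0.015625)
-324 + R*q(-8, -18) = -324 - (-6 - 3*(-18))/64 = -324 - (-6 + 54)/64 = -324 - 1/64*48 = -324 - ¾ = -1299/4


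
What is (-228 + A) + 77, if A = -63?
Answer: -214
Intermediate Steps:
(-228 + A) + 77 = (-228 - 63) + 77 = -291 + 77 = -214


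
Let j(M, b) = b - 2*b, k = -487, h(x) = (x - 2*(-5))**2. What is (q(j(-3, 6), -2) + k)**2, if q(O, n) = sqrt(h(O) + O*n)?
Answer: 237197 - 1948*sqrt(7) ≈ 2.3204e+5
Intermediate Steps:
h(x) = (10 + x)**2 (h(x) = (x + 10)**2 = (10 + x)**2)
j(M, b) = -b
q(O, n) = sqrt((10 + O)**2 + O*n)
(q(j(-3, 6), -2) + k)**2 = (sqrt((10 - 1*6)**2 - 1*6*(-2)) - 487)**2 = (sqrt((10 - 6)**2 - 6*(-2)) - 487)**2 = (sqrt(4**2 + 12) - 487)**2 = (sqrt(16 + 12) - 487)**2 = (sqrt(28) - 487)**2 = (2*sqrt(7) - 487)**2 = (-487 + 2*sqrt(7))**2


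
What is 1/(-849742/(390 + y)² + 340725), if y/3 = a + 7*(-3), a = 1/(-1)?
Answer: 52488/17883548929 ≈ 2.9350e-6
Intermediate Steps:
a = -1
y = -66 (y = 3*(-1 + 7*(-3)) = 3*(-1 - 21) = 3*(-22) = -66)
1/(-849742/(390 + y)² + 340725) = 1/(-849742/(390 - 66)² + 340725) = 1/(-849742/(324²) + 340725) = 1/(-849742/104976 + 340725) = 1/(-849742*1/104976 + 340725) = 1/(-424871/52488 + 340725) = 1/(17883548929/52488) = 52488/17883548929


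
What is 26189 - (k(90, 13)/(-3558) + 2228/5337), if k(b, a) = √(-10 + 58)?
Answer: 139768465/5337 + 2*√3/1779 ≈ 26189.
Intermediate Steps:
k(b, a) = 4*√3 (k(b, a) = √48 = 4*√3)
26189 - (k(90, 13)/(-3558) + 2228/5337) = 26189 - ((4*√3)/(-3558) + 2228/5337) = 26189 - ((4*√3)*(-1/3558) + 2228*(1/5337)) = 26189 - (-2*√3/1779 + 2228/5337) = 26189 - (2228/5337 - 2*√3/1779) = 26189 + (-2228/5337 + 2*√3/1779) = 139768465/5337 + 2*√3/1779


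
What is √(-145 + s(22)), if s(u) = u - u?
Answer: I*√145 ≈ 12.042*I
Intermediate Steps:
s(u) = 0
√(-145 + s(22)) = √(-145 + 0) = √(-145) = I*√145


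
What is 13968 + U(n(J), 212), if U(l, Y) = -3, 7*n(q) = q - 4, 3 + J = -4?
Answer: 13965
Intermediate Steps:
J = -7 (J = -3 - 4 = -7)
n(q) = -4/7 + q/7 (n(q) = (q - 4)/7 = (-4 + q)/7 = -4/7 + q/7)
13968 + U(n(J), 212) = 13968 - 3 = 13965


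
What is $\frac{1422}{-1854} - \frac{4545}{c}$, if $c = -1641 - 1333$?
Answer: $\frac{233189}{306322} \approx 0.76125$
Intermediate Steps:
$c = -2974$
$\frac{1422}{-1854} - \frac{4545}{c} = \frac{1422}{-1854} - \frac{4545}{-2974} = 1422 \left(- \frac{1}{1854}\right) - - \frac{4545}{2974} = - \frac{79}{103} + \frac{4545}{2974} = \frac{233189}{306322}$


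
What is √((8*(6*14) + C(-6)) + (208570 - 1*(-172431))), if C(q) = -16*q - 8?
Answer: √381761 ≈ 617.87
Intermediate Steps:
C(q) = -8 - 16*q
√((8*(6*14) + C(-6)) + (208570 - 1*(-172431))) = √((8*(6*14) + (-8 - 16*(-6))) + (208570 - 1*(-172431))) = √((8*84 + (-8 + 96)) + (208570 + 172431)) = √((672 + 88) + 381001) = √(760 + 381001) = √381761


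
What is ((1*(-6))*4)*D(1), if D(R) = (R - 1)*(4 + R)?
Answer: 0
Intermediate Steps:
D(R) = (-1 + R)*(4 + R)
((1*(-6))*4)*D(1) = ((1*(-6))*4)*(-4 + 1**2 + 3*1) = (-6*4)*(-4 + 1 + 3) = -24*0 = 0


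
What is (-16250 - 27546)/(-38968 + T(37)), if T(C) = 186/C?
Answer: 810226/720815 ≈ 1.1240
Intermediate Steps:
(-16250 - 27546)/(-38968 + T(37)) = (-16250 - 27546)/(-38968 + 186/37) = -43796/(-38968 + 186*(1/37)) = -43796/(-38968 + 186/37) = -43796/(-1441630/37) = -43796*(-37/1441630) = 810226/720815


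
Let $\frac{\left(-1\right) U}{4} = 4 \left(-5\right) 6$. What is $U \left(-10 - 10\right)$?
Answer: $-9600$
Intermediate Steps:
$U = 480$ ($U = - 4 \cdot 4 \left(-5\right) 6 = - 4 \left(\left(-20\right) 6\right) = \left(-4\right) \left(-120\right) = 480$)
$U \left(-10 - 10\right) = 480 \left(-10 - 10\right) = 480 \left(-20\right) = -9600$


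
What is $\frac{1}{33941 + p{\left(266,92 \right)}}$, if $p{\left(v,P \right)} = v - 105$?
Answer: $\frac{1}{34102} \approx 2.9324 \cdot 10^{-5}$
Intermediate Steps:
$p{\left(v,P \right)} = -105 + v$
$\frac{1}{33941 + p{\left(266,92 \right)}} = \frac{1}{33941 + \left(-105 + 266\right)} = \frac{1}{33941 + 161} = \frac{1}{34102}$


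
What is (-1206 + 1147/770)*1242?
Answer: -575960733/385 ≈ -1.4960e+6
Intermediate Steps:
(-1206 + 1147/770)*1242 = -927473/770*1242 = -575960733/385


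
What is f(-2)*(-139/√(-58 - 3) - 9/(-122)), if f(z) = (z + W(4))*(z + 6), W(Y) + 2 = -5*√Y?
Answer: -252/61 - 7784*I*√61/61 ≈ -4.1311 - 996.64*I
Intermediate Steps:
W(Y) = -2 - 5*√Y
f(z) = (-12 + z)*(6 + z) (f(z) = (z + (-2 - 5*√4))*(z + 6) = (z + (-2 - 5*2))*(6 + z) = (z + (-2 - 10))*(6 + z) = (z - 12)*(6 + z) = (-12 + z)*(6 + z))
f(-2)*(-139/√(-58 - 3) - 9/(-122)) = (-72 + (-2)² - 6*(-2))*(-139/√(-58 - 3) - 9/(-122)) = (-72 + 4 + 12)*(-139*(-I*√61/61) - 9*(-1/122)) = -56*(-139*(-I*√61/61) + 9/122) = -56*(-(-139)*I*√61/61 + 9/122) = -56*(139*I*√61/61 + 9/122) = -56*(9/122 + 139*I*√61/61) = -252/61 - 7784*I*√61/61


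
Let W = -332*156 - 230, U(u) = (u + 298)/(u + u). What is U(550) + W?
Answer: -14305838/275 ≈ -52021.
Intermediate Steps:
U(u) = (298 + u)/(2*u) (U(u) = (298 + u)/((2*u)) = (298 + u)*(1/(2*u)) = (298 + u)/(2*u))
W = -52022 (W = -51792 - 230 = -52022)
U(550) + W = (1/2)*(298 + 550)/550 - 52022 = (1/2)*(1/550)*848 - 52022 = 212/275 - 52022 = -14305838/275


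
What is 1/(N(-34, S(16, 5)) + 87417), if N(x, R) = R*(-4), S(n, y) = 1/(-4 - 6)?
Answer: 5/437087 ≈ 1.1439e-5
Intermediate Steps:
S(n, y) = -⅒ (S(n, y) = 1/(-10) = -⅒)
N(x, R) = -4*R
1/(N(-34, S(16, 5)) + 87417) = 1/(-4*(-⅒) + 87417) = 1/(⅖ + 87417) = 1/(437087/5) = 5/437087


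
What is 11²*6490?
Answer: 785290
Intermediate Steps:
11²*6490 = 121*6490 = 785290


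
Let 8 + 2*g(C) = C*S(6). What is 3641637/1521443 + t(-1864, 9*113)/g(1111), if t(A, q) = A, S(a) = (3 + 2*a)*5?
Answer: 297738330425/126762066431 ≈ 2.3488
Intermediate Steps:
S(a) = 15 + 10*a
g(C) = -4 + 75*C/2 (g(C) = -4 + (C*(15 + 10*6))/2 = -4 + (C*(15 + 60))/2 = -4 + (C*75)/2 = -4 + (75*C)/2 = -4 + 75*C/2)
3641637/1521443 + t(-1864, 9*113)/g(1111) = 3641637/1521443 - 1864/(-4 + (75/2)*1111) = 3641637*(1/1521443) - 1864/(-4 + 83325/2) = 3641637/1521443 - 1864/83317/2 = 3641637/1521443 - 1864*2/83317 = 3641637/1521443 - 3728/83317 = 297738330425/126762066431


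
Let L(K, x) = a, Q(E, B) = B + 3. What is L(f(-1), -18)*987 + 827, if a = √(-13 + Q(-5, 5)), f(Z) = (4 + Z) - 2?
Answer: 827 + 987*I*√5 ≈ 827.0 + 2207.0*I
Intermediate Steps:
Q(E, B) = 3 + B
f(Z) = 2 + Z
a = I*√5 (a = √(-13 + (3 + 5)) = √(-13 + 8) = √(-5) = I*√5 ≈ 2.2361*I)
L(K, x) = I*√5
L(f(-1), -18)*987 + 827 = (I*√5)*987 + 827 = 987*I*√5 + 827 = 827 + 987*I*√5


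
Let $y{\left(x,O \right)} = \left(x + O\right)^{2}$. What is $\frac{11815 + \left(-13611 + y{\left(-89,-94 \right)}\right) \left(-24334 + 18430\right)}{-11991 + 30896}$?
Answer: $- \frac{117347897}{18905} \approx -6207.2$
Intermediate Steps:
$y{\left(x,O \right)} = \left(O + x\right)^{2}$
$\frac{11815 + \left(-13611 + y{\left(-89,-94 \right)}\right) \left(-24334 + 18430\right)}{-11991 + 30896} = \frac{11815 + \left(-13611 + \left(-94 - 89\right)^{2}\right) \left(-24334 + 18430\right)}{-11991 + 30896} = \frac{11815 + \left(-13611 + \left(-183\right)^{2}\right) \left(-5904\right)}{18905} = \left(11815 + \left(-13611 + 33489\right) \left(-5904\right)\right) \frac{1}{18905} = \left(11815 + 19878 \left(-5904\right)\right) \frac{1}{18905} = \left(11815 - 117359712\right) \frac{1}{18905} = \left(-117347897\right) \frac{1}{18905} = - \frac{117347897}{18905}$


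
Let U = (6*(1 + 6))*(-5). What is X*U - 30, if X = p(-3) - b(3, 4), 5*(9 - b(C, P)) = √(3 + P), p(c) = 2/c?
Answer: 2000 - 42*√7 ≈ 1888.9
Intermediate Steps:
b(C, P) = 9 - √(3 + P)/5
U = -210 (U = (6*7)*(-5) = 42*(-5) = -210)
X = -29/3 + √7/5 (X = 2/(-3) - (9 - √(3 + 4)/5) = 2*(-⅓) - (9 - √7/5) = -⅔ + (-9 + √7/5) = -29/3 + √7/5 ≈ -9.1375)
X*U - 30 = (-29/3 + √7/5)*(-210) - 30 = (2030 - 42*√7) - 30 = 2000 - 42*√7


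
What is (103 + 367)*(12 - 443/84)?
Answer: 132775/42 ≈ 3161.3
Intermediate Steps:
(103 + 367)*(12 - 443/84) = 470*(12 - 443*1/84) = 470*(12 - 443/84) = 470*(565/84) = 132775/42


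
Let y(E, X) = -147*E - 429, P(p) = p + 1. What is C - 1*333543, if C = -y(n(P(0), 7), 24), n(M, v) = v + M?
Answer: -331938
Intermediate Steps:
P(p) = 1 + p
n(M, v) = M + v
y(E, X) = -429 - 147*E
C = 1605 (C = -(-429 - 147*((1 + 0) + 7)) = -(-429 - 147*(1 + 7)) = -(-429 - 147*8) = -(-429 - 1176) = -1*(-1605) = 1605)
C - 1*333543 = 1605 - 1*333543 = 1605 - 333543 = -331938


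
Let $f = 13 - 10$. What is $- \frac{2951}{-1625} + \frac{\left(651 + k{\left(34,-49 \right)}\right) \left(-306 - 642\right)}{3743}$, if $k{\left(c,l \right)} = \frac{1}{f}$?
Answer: $- \frac{76333339}{467875} \approx -163.15$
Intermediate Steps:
$f = 3$ ($f = 13 - 10 = 3$)
$k{\left(c,l \right)} = \frac{1}{3}$
$- \frac{2951}{-1625} + \frac{\left(651 + k{\left(34,-49 \right)}\right) \left(-306 - 642\right)}{3743} = - \frac{2951}{-1625} + \frac{\left(651 + \frac{1}{3}\right) \left(-306 - 642\right)}{3743} = \left(-2951\right) \left(- \frac{1}{1625}\right) + \frac{1954 \left(-306 - 642\right)}{3} \cdot \frac{1}{3743} = \frac{227}{125} + \frac{1954 \left(-306 - 642\right)}{3} \cdot \frac{1}{3743} = \frac{227}{125} + \frac{1954}{3} \left(-948\right) \frac{1}{3743} = \frac{227}{125} - \frac{617464}{3743} = - \frac{76333339}{467875}$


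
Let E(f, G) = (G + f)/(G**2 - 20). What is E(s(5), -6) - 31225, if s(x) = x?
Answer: -499601/16 ≈ -31225.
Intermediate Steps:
E(f, G) = (G + f)/(-20 + G**2)
E(s(5), -6) - 31225 = (-6 + 5)/(-20 + (-6)**2) - 31225 = -1/(-20 + 36) - 31225 = -1/16 - 31225 = -499601/16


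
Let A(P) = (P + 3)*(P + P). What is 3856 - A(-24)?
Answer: 2848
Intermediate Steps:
A(P) = 2*P*(3 + P) (A(P) = (3 + P)*(2*P) = 2*P*(3 + P))
3856 - A(-24) = 3856 - 2*(-24)*(3 - 24) = 3856 - 2*(-24)*(-21) = 3856 - 1*1008 = 3856 - 1008 = 2848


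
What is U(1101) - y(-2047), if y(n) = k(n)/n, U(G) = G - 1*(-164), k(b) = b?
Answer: 1264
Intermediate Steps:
U(G) = 164 + G (U(G) = G + 164 = 164 + G)
y(n) = 1 (y(n) = n/n = 1)
U(1101) - y(-2047) = (164 + 1101) - 1*1 = 1265 - 1 = 1264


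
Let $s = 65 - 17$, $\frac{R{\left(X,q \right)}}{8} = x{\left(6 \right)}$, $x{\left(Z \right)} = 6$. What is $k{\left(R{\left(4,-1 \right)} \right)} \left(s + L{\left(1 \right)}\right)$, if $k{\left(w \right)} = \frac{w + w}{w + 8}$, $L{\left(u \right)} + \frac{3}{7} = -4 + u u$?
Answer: $\frac{3744}{49} \approx 76.408$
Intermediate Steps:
$L{\left(u \right)} = - \frac{31}{7} + u^{2}$ ($L{\left(u \right)} = - \frac{3}{7} + \left(-4 + u u\right) = - \frac{3}{7} + \left(-4 + u^{2}\right) = - \frac{31}{7} + u^{2}$)
$R{\left(X,q \right)} = 48$ ($R{\left(X,q \right)} = 8 \cdot 6 = 48$)
$s = 48$ ($s = 65 - 17 = 48$)
$k{\left(w \right)} = \frac{2 w}{8 + w}$
$k{\left(R{\left(4,-1 \right)} \right)} \left(s + L{\left(1 \right)}\right) = 2 \cdot 48 \frac{1}{8 + 48} \left(48 - \left(\frac{31}{7} - 1^{2}\right)\right) = 2 \cdot 48 \cdot \frac{1}{56} \left(48 + \left(- \frac{31}{7} + 1\right)\right) = 2 \cdot 48 \cdot \frac{1}{56} \left(48 - \frac{24}{7}\right) = \frac{12}{7} \cdot \frac{312}{7} = \frac{3744}{49}$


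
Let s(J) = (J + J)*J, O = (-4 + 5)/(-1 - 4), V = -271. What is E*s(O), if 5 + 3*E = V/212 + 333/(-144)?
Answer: -1457/6360 ≈ -0.22909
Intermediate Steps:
O = -⅕ (O = 1/(-5) = 1*(-⅕) = -⅕ ≈ -0.20000)
s(J) = 2*J² (s(J) = (2*J)*J = 2*J²)
E = -7285/2544 (E = -5/3 + (-271/212 + 333/(-144))/3 = -5/3 + (-271*1/212 + 333*(-1/144))/3 = -5/3 + (-271/212 - 37/16)/3 = -5/3 + (⅓)*(-3045/848) = -5/3 - 1015/848 = -7285/2544 ≈ -2.8636)
E*s(O) = -7285*(-⅕)²/1272 = -7285/(1272*25) = -7285/2544*2/25 = -1457/6360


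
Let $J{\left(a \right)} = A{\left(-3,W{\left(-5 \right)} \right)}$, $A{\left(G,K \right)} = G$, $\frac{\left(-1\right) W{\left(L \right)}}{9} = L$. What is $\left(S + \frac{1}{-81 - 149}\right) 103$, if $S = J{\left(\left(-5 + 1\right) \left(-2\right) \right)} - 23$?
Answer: $- \frac{616043}{230} \approx -2678.4$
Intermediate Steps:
$W{\left(L \right)} = - 9 L$
$J{\left(a \right)} = -3$
$S = -26$ ($S = -3 - 23 = -26$)
$\left(S + \frac{1}{-81 - 149}\right) 103 = \left(-26 + \frac{1}{-81 - 149}\right) 103 = \left(-26 + \frac{1}{-230}\right) 103 = \left(-26 - \frac{1}{230}\right) 103 = \left(- \frac{5981}{230}\right) 103 = - \frac{616043}{230}$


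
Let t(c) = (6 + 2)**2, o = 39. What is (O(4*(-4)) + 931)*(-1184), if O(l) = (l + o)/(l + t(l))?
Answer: -3308614/3 ≈ -1.1029e+6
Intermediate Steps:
t(c) = 64 (t(c) = 8**2 = 64)
O(l) = (39 + l)/(64 + l) (O(l) = (l + 39)/(l + 64) = (39 + l)/(64 + l))
(O(4*(-4)) + 931)*(-1184) = ((39 + 4*(-4))/(64 + 4*(-4)) + 931)*(-1184) = ((39 - 16)/(64 - 16) + 931)*(-1184) = (23/48 + 931)*(-1184) = (44711/48)*(-1184) = -3308614/3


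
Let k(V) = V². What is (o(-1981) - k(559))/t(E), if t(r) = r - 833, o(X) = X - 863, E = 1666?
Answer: -315325/833 ≈ -378.54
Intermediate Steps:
o(X) = -863 + X
t(r) = -833 + r
(o(-1981) - k(559))/t(E) = ((-863 - 1981) - 1*559²)/(-833 + 1666) = (-2844 - 1*312481)/833 = (-2844 - 312481)*(1/833) = -315325*1/833 = -315325/833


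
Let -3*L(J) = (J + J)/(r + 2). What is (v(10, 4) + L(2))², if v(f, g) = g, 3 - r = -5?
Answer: 3364/225 ≈ 14.951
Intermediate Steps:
r = 8 (r = 3 - 1*(-5) = 3 + 5 = 8)
L(J) = -J/15 (L(J) = -(J + J)/(3*(8 + 2)) = -2*J/(3*10) = -J/15)
(v(10, 4) + L(2))² = (4 - 1/15*2)² = (4 - 2/15)² = (58/15)² = 3364/225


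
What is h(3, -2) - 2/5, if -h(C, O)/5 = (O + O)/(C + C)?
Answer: 44/15 ≈ 2.9333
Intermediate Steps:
h(C, O) = -5*O/C (h(C, O) = -5*(O + O)/(C + C) = -5*2*O/(2*C) = -5*2*O*1/(2*C) = -5*O/C)
h(3, -2) - 2/5 = -5*(-2)/3 - 2/5 = -5*(-2)*1/3 + (1/5)*(-2) = 10/3 - 2/5 = 44/15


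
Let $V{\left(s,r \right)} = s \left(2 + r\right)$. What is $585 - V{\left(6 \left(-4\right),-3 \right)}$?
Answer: $561$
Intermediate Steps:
$585 - V{\left(6 \left(-4\right),-3 \right)} = 585 - 6 \left(-4\right) \left(2 - 3\right) = 585 - \left(-24\right) \left(-1\right) = 585 - 24 = 561$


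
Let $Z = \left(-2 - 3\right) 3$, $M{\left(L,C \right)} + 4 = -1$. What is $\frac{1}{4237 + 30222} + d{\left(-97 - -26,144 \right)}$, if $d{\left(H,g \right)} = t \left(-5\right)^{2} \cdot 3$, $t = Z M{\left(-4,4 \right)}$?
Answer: $\frac{193831876}{34459} \approx 5625.0$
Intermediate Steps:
$M{\left(L,C \right)} = -5$ ($M{\left(L,C \right)} = -4 - 1 = -5$)
$Z = -15$ ($Z = \left(-5\right) 3 = -15$)
$t = 75$ ($t = \left(-15\right) \left(-5\right) = 75$)
$d{\left(H,g \right)} = 5625$ ($d{\left(H,g \right)} = 75 \left(-5\right)^{2} \cdot 3 = 75 \cdot 25 \cdot 3 = 1875 \cdot 3 = 5625$)
$\frac{1}{4237 + 30222} + d{\left(-97 - -26,144 \right)} = \frac{1}{4237 + 30222} + 5625 = \frac{1}{34459} + 5625 = \frac{193831876}{34459}$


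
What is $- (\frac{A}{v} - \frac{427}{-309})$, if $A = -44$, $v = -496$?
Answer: $- \frac{56347}{38316} \approx -1.4706$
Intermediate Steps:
$- (\frac{A}{v} - \frac{427}{-309}) = - (- \frac{44}{-496} - \frac{427}{-309}) = - (\left(-44\right) \left(- \frac{1}{496}\right) - - \frac{427}{309}) = - (\frac{11}{124} + \frac{427}{309}) = \left(-1\right) \frac{56347}{38316} = - \frac{56347}{38316}$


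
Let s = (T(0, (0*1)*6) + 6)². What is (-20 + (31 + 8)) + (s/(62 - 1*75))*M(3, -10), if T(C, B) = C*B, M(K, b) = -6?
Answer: 463/13 ≈ 35.615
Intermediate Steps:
T(C, B) = B*C
s = 36 (s = (((0*1)*6)*0 + 6)² = ((0*6)*0 + 6)² = (0*0 + 6)² = (0 + 6)² = 6² = 36)
(-20 + (31 + 8)) + (s/(62 - 1*75))*M(3, -10) = (-20 + (31 + 8)) + (36/(62 - 1*75))*(-6) = (-20 + 39) + (36/(62 - 75))*(-6) = 19 + (36/(-13))*(-6) = 19 + (36*(-1/13))*(-6) = 19 - 36/13*(-6) = 19 + 216/13 = 463/13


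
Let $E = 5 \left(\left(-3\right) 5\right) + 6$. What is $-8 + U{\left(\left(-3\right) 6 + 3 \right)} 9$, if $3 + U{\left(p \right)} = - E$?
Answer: $586$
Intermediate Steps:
$E = -69$ ($E = 5 \left(-15\right) + 6 = -75 + 6 = -69$)
$U{\left(p \right)} = 66$ ($U{\left(p \right)} = -3 - -69 = -3 + 69 = 66$)
$-8 + U{\left(\left(-3\right) 6 + 3 \right)} 9 = -8 + 66 \cdot 9 = -8 + 594 = 586$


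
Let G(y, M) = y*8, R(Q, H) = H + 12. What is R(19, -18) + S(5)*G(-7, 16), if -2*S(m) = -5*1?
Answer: -146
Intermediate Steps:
R(Q, H) = 12 + H
S(m) = 5/2 (S(m) = -(-5)/2 = -½*(-5) = 5/2)
G(y, M) = 8*y
R(19, -18) + S(5)*G(-7, 16) = (12 - 18) + 5*(8*(-7))/2 = -6 + (5/2)*(-56) = -6 - 140 = -146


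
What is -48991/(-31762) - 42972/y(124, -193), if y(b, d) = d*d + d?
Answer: 18772243/49040528 ≈ 0.38279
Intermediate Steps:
y(b, d) = d + d**2 (y(b, d) = d**2 + d = d + d**2)
-48991/(-31762) - 42972/y(124, -193) = -48991/(-31762) - 42972*(-1/(193*(1 - 193))) = -48991*(-1/31762) - 42972/((-193*(-192))) = 48991/31762 - 42972/37056 = 48991/31762 - 42972*1/37056 = 48991/31762 - 3581/3088 = 18772243/49040528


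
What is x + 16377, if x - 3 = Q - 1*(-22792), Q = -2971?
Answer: 36201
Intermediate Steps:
x = 19824 (x = 3 + (-2971 - 1*(-22792)) = 3 + (-2971 + 22792) = 3 + 19821 = 19824)
x + 16377 = 19824 + 16377 = 36201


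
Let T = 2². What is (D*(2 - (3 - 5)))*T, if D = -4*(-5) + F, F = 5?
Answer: 400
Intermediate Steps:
D = 25 (D = -4*(-5) + 5 = 20 + 5 = 25)
T = 4
(D*(2 - (3 - 5)))*T = (25*(2 - (3 - 5)))*4 = (25*(2 - 1*(-2)))*4 = (25*(2 + 2))*4 = (25*4)*4 = 100*4 = 400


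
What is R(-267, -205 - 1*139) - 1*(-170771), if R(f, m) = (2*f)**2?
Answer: 455927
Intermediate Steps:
R(f, m) = 4*f**2
R(-267, -205 - 1*139) - 1*(-170771) = 4*(-267)**2 - 1*(-170771) = 4*71289 + 170771 = 285156 + 170771 = 455927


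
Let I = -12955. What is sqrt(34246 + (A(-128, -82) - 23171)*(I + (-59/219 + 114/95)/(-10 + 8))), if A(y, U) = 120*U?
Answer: sqrt(2051326074648810)/2190 ≈ 20681.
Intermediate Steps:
sqrt(34246 + (A(-128, -82) - 23171)*(I + (-59/219 + 114/95)/(-10 + 8))) = sqrt(34246 + (120*(-82) - 23171)*(-12955 + (-59/219 + 114/95)/(-10 + 8))) = sqrt(34246 + (-9840 - 23171)*(-12955 + (-59*1/219 + 114*(1/95))/(-2))) = sqrt(34246 - 33011*(-12955 - (-59/219 + 6/5)/2)) = sqrt(34246 - 33011*(-12955 - 1/2*1019/1095)) = sqrt(34246 - 33011*(-12955 - 1019/2190)) = sqrt(34246 - 33011*(-28372469/2190)) = sqrt(34246 + 936603574159/2190) = sqrt(936678572899/2190) = sqrt(2051326074648810)/2190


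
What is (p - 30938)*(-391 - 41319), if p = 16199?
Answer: 614763690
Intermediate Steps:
(p - 30938)*(-391 - 41319) = (16199 - 30938)*(-391 - 41319) = -14739*(-41710) = 614763690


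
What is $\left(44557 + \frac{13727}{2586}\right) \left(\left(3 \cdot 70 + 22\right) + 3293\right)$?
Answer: $\frac{135404801575}{862} \approx 1.5708 \cdot 10^{8}$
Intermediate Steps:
$\left(44557 + \frac{13727}{2586}\right) \left(\left(3 \cdot 70 + 22\right) + 3293\right) = \left(44557 + 13727 \cdot \frac{1}{2586}\right) \left(\left(210 + 22\right) + 3293\right) = \left(44557 + \frac{13727}{2586}\right) \left(232 + 3293\right) = \frac{115238129}{2586} \cdot 3525 = \frac{135404801575}{862}$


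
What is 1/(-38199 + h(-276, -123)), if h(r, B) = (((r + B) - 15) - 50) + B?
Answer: -1/38786 ≈ -2.5783e-5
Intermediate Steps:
h(r, B) = -65 + r + 2*B (h(r, B) = (((B + r) - 15) - 50) + B = ((-15 + B + r) - 50) + B = (-65 + B + r) + B = -65 + r + 2*B)
1/(-38199 + h(-276, -123)) = 1/(-38199 + (-65 - 276 + 2*(-123))) = 1/(-38199 + (-65 - 276 - 246)) = 1/(-38199 - 587) = 1/(-38786) = -1/38786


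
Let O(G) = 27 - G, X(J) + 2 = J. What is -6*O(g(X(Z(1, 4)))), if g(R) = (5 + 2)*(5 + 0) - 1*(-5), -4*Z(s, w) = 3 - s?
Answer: 78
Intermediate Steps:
Z(s, w) = -¾ + s/4 (Z(s, w) = -(3 - s)/4 = -¾ + s/4)
X(J) = -2 + J
g(R) = 40 (g(R) = 7*5 + 5 = 35 + 5 = 40)
-6*O(g(X(Z(1, 4)))) = -6*(27 - 1*40) = -6*(27 - 40) = -6*(-13) = 78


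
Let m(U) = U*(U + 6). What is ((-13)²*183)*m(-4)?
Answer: -247416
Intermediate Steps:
m(U) = U*(6 + U)
((-13)²*183)*m(-4) = ((-13)²*183)*(-4*(6 - 4)) = (169*183)*(-4*2) = 30927*(-8) = -247416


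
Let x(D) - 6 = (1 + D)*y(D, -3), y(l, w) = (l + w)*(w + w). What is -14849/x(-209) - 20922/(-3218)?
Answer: 2791558811/425693130 ≈ 6.5577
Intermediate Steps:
y(l, w) = 2*w*(l + w) (y(l, w) = (l + w)*(2*w) = 2*w*(l + w))
x(D) = 6 + (1 + D)*(18 - 6*D) (x(D) = 6 + (1 + D)*(2*(-3)*(D - 3)) = 6 + (1 + D)*(2*(-3)*(-3 + D)) = 6 + (1 + D)*(18 - 6*D))
-14849/x(-209) - 20922/(-3218) = -14849/(24 - 6*(-209) - 6*(-209)*(-3 - 209)) - 20922/(-3218) = -14849/(24 + 1254 - 6*(-209)*(-212)) - 20922*(-1/3218) = -14849/(24 + 1254 - 265848) + 10461/1609 = -14849/(-264570) + 10461/1609 = -14849*(-1/264570) + 10461/1609 = 14849/264570 + 10461/1609 = 2791558811/425693130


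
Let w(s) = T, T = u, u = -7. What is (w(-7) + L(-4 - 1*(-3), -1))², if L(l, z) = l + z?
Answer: 81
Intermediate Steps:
T = -7
w(s) = -7
(w(-7) + L(-4 - 1*(-3), -1))² = (-7 + ((-4 - 1*(-3)) - 1))² = (-7 + ((-4 + 3) - 1))² = (-7 + (-1 - 1))² = (-7 - 2)² = (-9)² = 81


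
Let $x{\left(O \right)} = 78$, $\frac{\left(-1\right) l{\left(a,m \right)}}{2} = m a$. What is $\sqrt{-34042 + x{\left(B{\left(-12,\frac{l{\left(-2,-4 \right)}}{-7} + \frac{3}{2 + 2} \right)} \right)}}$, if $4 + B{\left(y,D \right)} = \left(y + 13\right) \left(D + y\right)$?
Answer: $2 i \sqrt{8491} \approx 184.29 i$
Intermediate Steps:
$l{\left(a,m \right)} = - 2 a m$ ($l{\left(a,m \right)} = - 2 m a = - 2 a m$)
$B{\left(y,D \right)} = -4 + \left(13 + y\right) \left(D + y\right)$ ($B{\left(y,D \right)} = -4 + \left(y + 13\right) \left(D + y\right) = -4 + \left(13 + y\right) \left(D + y\right)$)
$\sqrt{-34042 + x{\left(B{\left(-12,\frac{l{\left(-2,-4 \right)}}{-7} + \frac{3}{2 + 2} \right)} \right)}} = \sqrt{-34042 + 78} = \sqrt{-33964} = 2 i \sqrt{8491}$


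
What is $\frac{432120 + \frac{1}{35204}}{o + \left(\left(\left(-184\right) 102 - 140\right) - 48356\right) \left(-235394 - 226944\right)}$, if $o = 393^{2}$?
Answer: $\frac{15212352481}{1094804185801924} \approx 1.3895 \cdot 10^{-5}$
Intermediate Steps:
$o = 154449$
$\frac{432120 + \frac{1}{35204}}{o + \left(\left(\left(-184\right) 102 - 140\right) - 48356\right) \left(-235394 - 226944\right)} = \frac{432120 + \frac{1}{35204}}{154449 + \left(\left(\left(-184\right) 102 - 140\right) - 48356\right) \left(-235394 - 226944\right)} = \frac{432120 + \frac{1}{35204}}{154449 + \left(\left(-18768 - 140\right) - 48356\right) \left(-462338\right)} = \frac{15212352481}{35204 \left(154449 + \left(-18908 - 48356\right) \left(-462338\right)\right)} = \frac{15212352481}{35204 \left(154449 - -31098703232\right)} = \frac{15212352481}{35204 \left(154449 + 31098703232\right)} = \frac{15212352481}{35204 \cdot 31098857681} = \frac{15212352481}{35204} \cdot \frac{1}{31098857681} = \frac{15212352481}{1094804185801924}$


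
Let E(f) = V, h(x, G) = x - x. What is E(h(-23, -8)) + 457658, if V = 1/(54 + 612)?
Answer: 304800229/666 ≈ 4.5766e+5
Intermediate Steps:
h(x, G) = 0
V = 1/666 ≈ 0.0015015
E(f) = 1/666
E(h(-23, -8)) + 457658 = 1/666 + 457658 = 304800229/666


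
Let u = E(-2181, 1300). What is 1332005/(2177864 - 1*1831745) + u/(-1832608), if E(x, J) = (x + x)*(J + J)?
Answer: 397902988865/39643778022 ≈ 10.037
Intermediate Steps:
E(x, J) = 4*J*x (E(x, J) = (2*x)*(2*J) = 4*J*x)
u = -11341200 (u = 4*1300*(-2181) = -11341200)
1332005/(2177864 - 1*1831745) + u/(-1832608) = 1332005/(2177864 - 1*1831745) - 11341200/(-1832608) = 1332005/(2177864 - 1831745) - 11341200*(-1/1832608) = 1332005/346119 + 708825/114538 = 397902988865/39643778022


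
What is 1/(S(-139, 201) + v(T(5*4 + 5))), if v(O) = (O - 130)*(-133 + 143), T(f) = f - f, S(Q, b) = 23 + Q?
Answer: -1/1416 ≈ -0.00070621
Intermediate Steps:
T(f) = 0
v(O) = -1300 + 10*O (v(O) = (-130 + O)*10 = -1300 + 10*O)
1/(S(-139, 201) + v(T(5*4 + 5))) = 1/((23 - 139) + (-1300 + 10*0)) = 1/(-116 + (-1300 + 0)) = 1/(-116 - 1300) = 1/(-1416) = -1/1416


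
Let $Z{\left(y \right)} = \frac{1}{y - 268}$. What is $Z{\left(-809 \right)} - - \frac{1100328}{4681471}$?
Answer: $\frac{1180371785}{5041944267} \approx 0.23411$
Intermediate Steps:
$Z{\left(y \right)} = \frac{1}{-268 + y}$
$Z{\left(-809 \right)} - - \frac{1100328}{4681471} = \frac{1}{-268 - 809} - - \frac{1100328}{4681471} = \frac{1}{-1077} - \left(-1100328\right) \frac{1}{4681471} = - \frac{1}{1077} - - \frac{1100328}{4681471} = - \frac{1}{1077} + \frac{1100328}{4681471} = \frac{1180371785}{5041944267}$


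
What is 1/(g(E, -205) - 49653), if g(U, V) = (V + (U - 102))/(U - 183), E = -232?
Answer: -415/20605456 ≈ -2.0140e-5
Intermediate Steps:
g(U, V) = (-102 + U + V)/(-183 + U) (g(U, V) = (V + (-102 + U))/(-183 + U) = (-102 + U + V)/(-183 + U))
1/(g(E, -205) - 49653) = 1/((-102 - 232 - 205)/(-183 - 232) - 49653) = 1/(-539/(-415) - 49653) = 1/(-1/415*(-539) - 49653) = 1/(539/415 - 49653) = 1/(-20605456/415) = -415/20605456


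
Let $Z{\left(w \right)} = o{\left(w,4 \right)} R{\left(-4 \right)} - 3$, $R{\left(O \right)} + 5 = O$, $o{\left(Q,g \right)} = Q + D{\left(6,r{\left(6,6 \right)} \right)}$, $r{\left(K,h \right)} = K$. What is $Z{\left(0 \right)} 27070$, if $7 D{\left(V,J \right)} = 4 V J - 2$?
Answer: $- \frac{35163930}{7} \approx -5.0234 \cdot 10^{6}$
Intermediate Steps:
$D{\left(V,J \right)} = - \frac{2}{7} + \frac{4 J V}{7}$ ($D{\left(V,J \right)} = \frac{4 V J - 2}{7} = \frac{4 J V - 2}{7} = \frac{-2 + 4 J V}{7} = - \frac{2}{7} + \frac{4 J V}{7}$)
$o{\left(Q,g \right)} = \frac{142}{7} + Q$ ($o{\left(Q,g \right)} = Q - \left(\frac{2}{7} - \frac{144}{7}\right) = Q + \left(- \frac{2}{7} + \frac{144}{7}\right) = Q + \frac{142}{7} = \frac{142}{7} + Q$)
$R{\left(O \right)} = -5 + O$
$Z{\left(w \right)} = - \frac{1299}{7} - 9 w$ ($Z{\left(w \right)} = \left(\frac{142}{7} + w\right) \left(-5 - 4\right) - 3 = \left(\frac{142}{7} + w\right) \left(-9\right) - 3 = \left(- \frac{1278}{7} - 9 w\right) - 3 = - \frac{1299}{7} - 9 w$)
$Z{\left(0 \right)} 27070 = \left(- \frac{1299}{7} - 0\right) 27070 = \left(- \frac{1299}{7} + 0\right) 27070 = \left(- \frac{1299}{7}\right) 27070 = - \frac{35163930}{7}$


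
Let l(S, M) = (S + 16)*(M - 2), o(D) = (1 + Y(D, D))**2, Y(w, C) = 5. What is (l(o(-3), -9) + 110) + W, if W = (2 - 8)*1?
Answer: -468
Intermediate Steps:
W = -6 (W = -6*1 = -6)
o(D) = 36 (o(D) = (1 + 5)**2 = 6**2 = 36)
l(S, M) = (-2 + M)*(16 + S) (l(S, M) = (16 + S)*(-2 + M) = (-2 + M)*(16 + S))
(l(o(-3), -9) + 110) + W = ((-32 - 2*36 + 16*(-9) - 9*36) + 110) - 6 = ((-32 - 72 - 144 - 324) + 110) - 6 = (-572 + 110) - 6 = -462 - 6 = -468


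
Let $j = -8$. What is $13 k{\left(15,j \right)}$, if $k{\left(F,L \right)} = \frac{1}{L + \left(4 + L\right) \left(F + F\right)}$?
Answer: $- \frac{13}{128} \approx -0.10156$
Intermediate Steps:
$k{\left(F,L \right)} = \frac{1}{L + 2 F \left(4 + L\right)}$ ($k{\left(F,L \right)} = \frac{1}{L + \left(4 + L\right) 2 F} = \frac{1}{L + 2 F \left(4 + L\right)}$)
$13 k{\left(15,j \right)} = \frac{13}{-8 + 8 \cdot 15 + 2 \cdot 15 \left(-8\right)} = \frac{13}{-8 + 120 - 240} = \frac{13}{-128} = 13 \left(- \frac{1}{128}\right) = - \frac{13}{128}$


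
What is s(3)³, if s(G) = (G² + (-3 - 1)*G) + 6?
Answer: 27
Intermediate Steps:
s(G) = 6 + G² - 4*G (s(G) = (G² - 4*G) + 6 = 6 + G² - 4*G)
s(3)³ = (6 + 3² - 4*3)³ = (6 + 9 - 12)³ = 3³ = 27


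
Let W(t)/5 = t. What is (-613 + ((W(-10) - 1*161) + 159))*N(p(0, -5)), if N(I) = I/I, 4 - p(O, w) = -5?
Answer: -665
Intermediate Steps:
W(t) = 5*t
p(O, w) = 9 (p(O, w) = 4 - 1*(-5) = 4 + 5 = 9)
N(I) = 1
(-613 + ((W(-10) - 1*161) + 159))*N(p(0, -5)) = (-613 + ((5*(-10) - 1*161) + 159))*1 = (-613 + ((-50 - 161) + 159))*1 = (-613 + (-211 + 159))*1 = (-613 - 52)*1 = -665*1 = -665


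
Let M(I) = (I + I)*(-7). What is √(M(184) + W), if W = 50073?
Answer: √47497 ≈ 217.94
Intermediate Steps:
M(I) = -14*I (M(I) = (2*I)*(-7) = -14*I)
√(M(184) + W) = √(-14*184 + 50073) = √(-2576 + 50073) = √47497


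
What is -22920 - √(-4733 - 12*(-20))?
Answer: -22920 - I*√4493 ≈ -22920.0 - 67.03*I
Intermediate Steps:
-22920 - √(-4733 - 12*(-20)) = -22920 - √(-4733 + 240) = -22920 - √(-4493) = -22920 - I*√4493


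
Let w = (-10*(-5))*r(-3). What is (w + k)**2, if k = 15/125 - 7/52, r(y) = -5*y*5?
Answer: 23765439750361/1690000 ≈ 1.4062e+7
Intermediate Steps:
r(y) = -25*y
k = -19/1300 (k = 15*(1/125) - 7*1/52 = 3/25 - 7/52 = -19/1300 ≈ -0.014615)
w = 3750 (w = (-10*(-5))*(-25*(-3)) = -5*(-10)*75 = 50*75 = 3750)
(w + k)**2 = (3750 - 19/1300)**2 = (4874981/1300)**2 = 23765439750361/1690000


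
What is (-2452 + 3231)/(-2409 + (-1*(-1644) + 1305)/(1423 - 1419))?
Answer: -3116/6687 ≈ -0.46598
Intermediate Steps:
(-2452 + 3231)/(-2409 + (-1*(-1644) + 1305)/(1423 - 1419)) = 779/(-2409 + (1644 + 1305)/4) = 779/(-2409 + 2949*(¼)) = 779/(-2409 + 2949/4) = 779/(-6687/4) = 779*(-4/6687) = -3116/6687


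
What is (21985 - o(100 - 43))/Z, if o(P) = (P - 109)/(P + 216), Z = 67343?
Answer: 461689/1414203 ≈ 0.32647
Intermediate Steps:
o(P) = (-109 + P)/(216 + P)
(21985 - o(100 - 43))/Z = (21985 - (-109 + (100 - 43))/(216 + (100 - 43)))/67343 = (21985 - (-109 + 57)/(216 + 57))*(1/67343) = (21985 - (-52)/273)*(1/67343) = (21985 - 1*(-4/21))*(1/67343) = (21985 + 4/21)*(1/67343) = (461689/21)*(1/67343) = 461689/1414203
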